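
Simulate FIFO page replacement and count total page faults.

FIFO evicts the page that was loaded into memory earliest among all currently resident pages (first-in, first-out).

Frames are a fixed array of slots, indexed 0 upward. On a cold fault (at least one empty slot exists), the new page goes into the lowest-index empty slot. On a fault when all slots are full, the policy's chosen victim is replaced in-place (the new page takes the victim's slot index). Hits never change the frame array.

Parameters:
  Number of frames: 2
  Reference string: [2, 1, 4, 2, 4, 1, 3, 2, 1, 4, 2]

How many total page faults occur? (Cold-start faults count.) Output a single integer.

Step 0: ref 2 → FAULT, frames=[2,-]
Step 1: ref 1 → FAULT, frames=[2,1]
Step 2: ref 4 → FAULT (evict 2), frames=[4,1]
Step 3: ref 2 → FAULT (evict 1), frames=[4,2]
Step 4: ref 4 → HIT, frames=[4,2]
Step 5: ref 1 → FAULT (evict 4), frames=[1,2]
Step 6: ref 3 → FAULT (evict 2), frames=[1,3]
Step 7: ref 2 → FAULT (evict 1), frames=[2,3]
Step 8: ref 1 → FAULT (evict 3), frames=[2,1]
Step 9: ref 4 → FAULT (evict 2), frames=[4,1]
Step 10: ref 2 → FAULT (evict 1), frames=[4,2]
Total faults: 10

Answer: 10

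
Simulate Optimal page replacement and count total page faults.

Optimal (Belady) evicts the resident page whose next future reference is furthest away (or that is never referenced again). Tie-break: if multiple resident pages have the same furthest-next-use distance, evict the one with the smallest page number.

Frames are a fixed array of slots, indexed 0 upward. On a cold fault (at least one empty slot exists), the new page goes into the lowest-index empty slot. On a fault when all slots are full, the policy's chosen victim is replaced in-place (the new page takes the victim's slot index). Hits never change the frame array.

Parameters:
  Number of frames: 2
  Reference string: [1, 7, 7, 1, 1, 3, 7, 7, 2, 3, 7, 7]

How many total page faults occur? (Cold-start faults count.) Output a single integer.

Answer: 5

Derivation:
Step 0: ref 1 → FAULT, frames=[1,-]
Step 1: ref 7 → FAULT, frames=[1,7]
Step 2: ref 7 → HIT, frames=[1,7]
Step 3: ref 1 → HIT, frames=[1,7]
Step 4: ref 1 → HIT, frames=[1,7]
Step 5: ref 3 → FAULT (evict 1), frames=[3,7]
Step 6: ref 7 → HIT, frames=[3,7]
Step 7: ref 7 → HIT, frames=[3,7]
Step 8: ref 2 → FAULT (evict 7), frames=[3,2]
Step 9: ref 3 → HIT, frames=[3,2]
Step 10: ref 7 → FAULT (evict 2), frames=[3,7]
Step 11: ref 7 → HIT, frames=[3,7]
Total faults: 5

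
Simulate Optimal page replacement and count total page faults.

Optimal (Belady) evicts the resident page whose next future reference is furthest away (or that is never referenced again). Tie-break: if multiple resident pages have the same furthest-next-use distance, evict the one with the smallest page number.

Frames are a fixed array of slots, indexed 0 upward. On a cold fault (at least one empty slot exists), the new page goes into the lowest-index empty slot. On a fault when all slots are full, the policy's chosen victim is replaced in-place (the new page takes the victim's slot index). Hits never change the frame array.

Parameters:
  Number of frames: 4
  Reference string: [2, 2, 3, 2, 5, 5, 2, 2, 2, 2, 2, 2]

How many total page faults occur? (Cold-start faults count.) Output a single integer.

Answer: 3

Derivation:
Step 0: ref 2 → FAULT, frames=[2,-,-,-]
Step 1: ref 2 → HIT, frames=[2,-,-,-]
Step 2: ref 3 → FAULT, frames=[2,3,-,-]
Step 3: ref 2 → HIT, frames=[2,3,-,-]
Step 4: ref 5 → FAULT, frames=[2,3,5,-]
Step 5: ref 5 → HIT, frames=[2,3,5,-]
Step 6: ref 2 → HIT, frames=[2,3,5,-]
Step 7: ref 2 → HIT, frames=[2,3,5,-]
Step 8: ref 2 → HIT, frames=[2,3,5,-]
Step 9: ref 2 → HIT, frames=[2,3,5,-]
Step 10: ref 2 → HIT, frames=[2,3,5,-]
Step 11: ref 2 → HIT, frames=[2,3,5,-]
Total faults: 3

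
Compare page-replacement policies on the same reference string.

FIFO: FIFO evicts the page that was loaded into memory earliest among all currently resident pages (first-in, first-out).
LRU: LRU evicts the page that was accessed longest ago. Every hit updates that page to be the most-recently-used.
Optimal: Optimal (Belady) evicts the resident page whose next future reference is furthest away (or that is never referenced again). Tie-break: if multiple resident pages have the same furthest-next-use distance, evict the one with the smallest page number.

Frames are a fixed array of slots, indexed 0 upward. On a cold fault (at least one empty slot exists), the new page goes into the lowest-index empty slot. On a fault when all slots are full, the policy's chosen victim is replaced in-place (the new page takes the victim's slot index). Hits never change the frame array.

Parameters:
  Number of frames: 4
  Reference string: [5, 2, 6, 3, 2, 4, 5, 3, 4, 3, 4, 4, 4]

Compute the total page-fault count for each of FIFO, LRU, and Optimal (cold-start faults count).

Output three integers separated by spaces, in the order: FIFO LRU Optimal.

Answer: 6 6 5

Derivation:
--- FIFO ---
  step 0: ref 5 -> FAULT, frames=[5,-,-,-] (faults so far: 1)
  step 1: ref 2 -> FAULT, frames=[5,2,-,-] (faults so far: 2)
  step 2: ref 6 -> FAULT, frames=[5,2,6,-] (faults so far: 3)
  step 3: ref 3 -> FAULT, frames=[5,2,6,3] (faults so far: 4)
  step 4: ref 2 -> HIT, frames=[5,2,6,3] (faults so far: 4)
  step 5: ref 4 -> FAULT, evict 5, frames=[4,2,6,3] (faults so far: 5)
  step 6: ref 5 -> FAULT, evict 2, frames=[4,5,6,3] (faults so far: 6)
  step 7: ref 3 -> HIT, frames=[4,5,6,3] (faults so far: 6)
  step 8: ref 4 -> HIT, frames=[4,5,6,3] (faults so far: 6)
  step 9: ref 3 -> HIT, frames=[4,5,6,3] (faults so far: 6)
  step 10: ref 4 -> HIT, frames=[4,5,6,3] (faults so far: 6)
  step 11: ref 4 -> HIT, frames=[4,5,6,3] (faults so far: 6)
  step 12: ref 4 -> HIT, frames=[4,5,6,3] (faults so far: 6)
  FIFO total faults: 6
--- LRU ---
  step 0: ref 5 -> FAULT, frames=[5,-,-,-] (faults so far: 1)
  step 1: ref 2 -> FAULT, frames=[5,2,-,-] (faults so far: 2)
  step 2: ref 6 -> FAULT, frames=[5,2,6,-] (faults so far: 3)
  step 3: ref 3 -> FAULT, frames=[5,2,6,3] (faults so far: 4)
  step 4: ref 2 -> HIT, frames=[5,2,6,3] (faults so far: 4)
  step 5: ref 4 -> FAULT, evict 5, frames=[4,2,6,3] (faults so far: 5)
  step 6: ref 5 -> FAULT, evict 6, frames=[4,2,5,3] (faults so far: 6)
  step 7: ref 3 -> HIT, frames=[4,2,5,3] (faults so far: 6)
  step 8: ref 4 -> HIT, frames=[4,2,5,3] (faults so far: 6)
  step 9: ref 3 -> HIT, frames=[4,2,5,3] (faults so far: 6)
  step 10: ref 4 -> HIT, frames=[4,2,5,3] (faults so far: 6)
  step 11: ref 4 -> HIT, frames=[4,2,5,3] (faults so far: 6)
  step 12: ref 4 -> HIT, frames=[4,2,5,3] (faults so far: 6)
  LRU total faults: 6
--- Optimal ---
  step 0: ref 5 -> FAULT, frames=[5,-,-,-] (faults so far: 1)
  step 1: ref 2 -> FAULT, frames=[5,2,-,-] (faults so far: 2)
  step 2: ref 6 -> FAULT, frames=[5,2,6,-] (faults so far: 3)
  step 3: ref 3 -> FAULT, frames=[5,2,6,3] (faults so far: 4)
  step 4: ref 2 -> HIT, frames=[5,2,6,3] (faults so far: 4)
  step 5: ref 4 -> FAULT, evict 2, frames=[5,4,6,3] (faults so far: 5)
  step 6: ref 5 -> HIT, frames=[5,4,6,3] (faults so far: 5)
  step 7: ref 3 -> HIT, frames=[5,4,6,3] (faults so far: 5)
  step 8: ref 4 -> HIT, frames=[5,4,6,3] (faults so far: 5)
  step 9: ref 3 -> HIT, frames=[5,4,6,3] (faults so far: 5)
  step 10: ref 4 -> HIT, frames=[5,4,6,3] (faults so far: 5)
  step 11: ref 4 -> HIT, frames=[5,4,6,3] (faults so far: 5)
  step 12: ref 4 -> HIT, frames=[5,4,6,3] (faults so far: 5)
  Optimal total faults: 5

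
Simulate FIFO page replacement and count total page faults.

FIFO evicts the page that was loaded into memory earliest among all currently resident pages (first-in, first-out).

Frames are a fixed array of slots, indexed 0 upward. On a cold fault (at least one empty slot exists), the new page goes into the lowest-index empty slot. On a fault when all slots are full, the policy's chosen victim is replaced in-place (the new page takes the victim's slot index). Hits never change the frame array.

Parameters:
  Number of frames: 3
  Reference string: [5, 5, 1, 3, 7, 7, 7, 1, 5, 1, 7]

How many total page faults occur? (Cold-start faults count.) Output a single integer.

Step 0: ref 5 → FAULT, frames=[5,-,-]
Step 1: ref 5 → HIT, frames=[5,-,-]
Step 2: ref 1 → FAULT, frames=[5,1,-]
Step 3: ref 3 → FAULT, frames=[5,1,3]
Step 4: ref 7 → FAULT (evict 5), frames=[7,1,3]
Step 5: ref 7 → HIT, frames=[7,1,3]
Step 6: ref 7 → HIT, frames=[7,1,3]
Step 7: ref 1 → HIT, frames=[7,1,3]
Step 8: ref 5 → FAULT (evict 1), frames=[7,5,3]
Step 9: ref 1 → FAULT (evict 3), frames=[7,5,1]
Step 10: ref 7 → HIT, frames=[7,5,1]
Total faults: 6

Answer: 6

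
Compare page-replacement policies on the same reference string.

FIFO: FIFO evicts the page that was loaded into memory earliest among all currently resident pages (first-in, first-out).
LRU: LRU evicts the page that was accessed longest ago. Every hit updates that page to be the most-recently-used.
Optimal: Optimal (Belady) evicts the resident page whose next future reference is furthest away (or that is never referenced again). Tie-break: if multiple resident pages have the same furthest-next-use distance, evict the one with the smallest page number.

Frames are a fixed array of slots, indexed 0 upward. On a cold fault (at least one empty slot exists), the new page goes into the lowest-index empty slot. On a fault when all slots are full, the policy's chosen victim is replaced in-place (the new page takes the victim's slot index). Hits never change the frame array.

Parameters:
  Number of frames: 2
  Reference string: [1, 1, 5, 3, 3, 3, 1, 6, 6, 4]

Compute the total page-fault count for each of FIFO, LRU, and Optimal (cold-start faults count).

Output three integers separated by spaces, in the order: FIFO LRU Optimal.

--- FIFO ---
  step 0: ref 1 -> FAULT, frames=[1,-] (faults so far: 1)
  step 1: ref 1 -> HIT, frames=[1,-] (faults so far: 1)
  step 2: ref 5 -> FAULT, frames=[1,5] (faults so far: 2)
  step 3: ref 3 -> FAULT, evict 1, frames=[3,5] (faults so far: 3)
  step 4: ref 3 -> HIT, frames=[3,5] (faults so far: 3)
  step 5: ref 3 -> HIT, frames=[3,5] (faults so far: 3)
  step 6: ref 1 -> FAULT, evict 5, frames=[3,1] (faults so far: 4)
  step 7: ref 6 -> FAULT, evict 3, frames=[6,1] (faults so far: 5)
  step 8: ref 6 -> HIT, frames=[6,1] (faults so far: 5)
  step 9: ref 4 -> FAULT, evict 1, frames=[6,4] (faults so far: 6)
  FIFO total faults: 6
--- LRU ---
  step 0: ref 1 -> FAULT, frames=[1,-] (faults so far: 1)
  step 1: ref 1 -> HIT, frames=[1,-] (faults so far: 1)
  step 2: ref 5 -> FAULT, frames=[1,5] (faults so far: 2)
  step 3: ref 3 -> FAULT, evict 1, frames=[3,5] (faults so far: 3)
  step 4: ref 3 -> HIT, frames=[3,5] (faults so far: 3)
  step 5: ref 3 -> HIT, frames=[3,5] (faults so far: 3)
  step 6: ref 1 -> FAULT, evict 5, frames=[3,1] (faults so far: 4)
  step 7: ref 6 -> FAULT, evict 3, frames=[6,1] (faults so far: 5)
  step 8: ref 6 -> HIT, frames=[6,1] (faults so far: 5)
  step 9: ref 4 -> FAULT, evict 1, frames=[6,4] (faults so far: 6)
  LRU total faults: 6
--- Optimal ---
  step 0: ref 1 -> FAULT, frames=[1,-] (faults so far: 1)
  step 1: ref 1 -> HIT, frames=[1,-] (faults so far: 1)
  step 2: ref 5 -> FAULT, frames=[1,5] (faults so far: 2)
  step 3: ref 3 -> FAULT, evict 5, frames=[1,3] (faults so far: 3)
  step 4: ref 3 -> HIT, frames=[1,3] (faults so far: 3)
  step 5: ref 3 -> HIT, frames=[1,3] (faults so far: 3)
  step 6: ref 1 -> HIT, frames=[1,3] (faults so far: 3)
  step 7: ref 6 -> FAULT, evict 1, frames=[6,3] (faults so far: 4)
  step 8: ref 6 -> HIT, frames=[6,3] (faults so far: 4)
  step 9: ref 4 -> FAULT, evict 3, frames=[6,4] (faults so far: 5)
  Optimal total faults: 5

Answer: 6 6 5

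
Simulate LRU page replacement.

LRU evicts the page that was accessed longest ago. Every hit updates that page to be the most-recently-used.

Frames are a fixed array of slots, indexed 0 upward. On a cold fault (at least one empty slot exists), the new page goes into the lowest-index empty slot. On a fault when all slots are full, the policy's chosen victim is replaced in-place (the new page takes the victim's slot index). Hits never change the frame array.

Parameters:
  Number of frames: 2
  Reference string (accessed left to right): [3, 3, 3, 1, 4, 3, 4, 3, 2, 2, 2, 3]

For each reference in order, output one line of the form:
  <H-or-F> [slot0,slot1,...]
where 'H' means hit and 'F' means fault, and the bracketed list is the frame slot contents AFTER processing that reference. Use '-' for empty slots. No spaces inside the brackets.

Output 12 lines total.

F [3,-]
H [3,-]
H [3,-]
F [3,1]
F [4,1]
F [4,3]
H [4,3]
H [4,3]
F [2,3]
H [2,3]
H [2,3]
H [2,3]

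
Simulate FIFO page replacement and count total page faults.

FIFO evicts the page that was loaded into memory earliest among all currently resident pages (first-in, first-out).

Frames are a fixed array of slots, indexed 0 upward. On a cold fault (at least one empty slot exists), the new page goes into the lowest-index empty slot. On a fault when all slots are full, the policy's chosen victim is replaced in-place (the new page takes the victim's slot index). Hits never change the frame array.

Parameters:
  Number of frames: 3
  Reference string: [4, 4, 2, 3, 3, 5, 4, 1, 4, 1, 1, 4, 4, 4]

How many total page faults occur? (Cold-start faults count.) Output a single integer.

Step 0: ref 4 → FAULT, frames=[4,-,-]
Step 1: ref 4 → HIT, frames=[4,-,-]
Step 2: ref 2 → FAULT, frames=[4,2,-]
Step 3: ref 3 → FAULT, frames=[4,2,3]
Step 4: ref 3 → HIT, frames=[4,2,3]
Step 5: ref 5 → FAULT (evict 4), frames=[5,2,3]
Step 6: ref 4 → FAULT (evict 2), frames=[5,4,3]
Step 7: ref 1 → FAULT (evict 3), frames=[5,4,1]
Step 8: ref 4 → HIT, frames=[5,4,1]
Step 9: ref 1 → HIT, frames=[5,4,1]
Step 10: ref 1 → HIT, frames=[5,4,1]
Step 11: ref 4 → HIT, frames=[5,4,1]
Step 12: ref 4 → HIT, frames=[5,4,1]
Step 13: ref 4 → HIT, frames=[5,4,1]
Total faults: 6

Answer: 6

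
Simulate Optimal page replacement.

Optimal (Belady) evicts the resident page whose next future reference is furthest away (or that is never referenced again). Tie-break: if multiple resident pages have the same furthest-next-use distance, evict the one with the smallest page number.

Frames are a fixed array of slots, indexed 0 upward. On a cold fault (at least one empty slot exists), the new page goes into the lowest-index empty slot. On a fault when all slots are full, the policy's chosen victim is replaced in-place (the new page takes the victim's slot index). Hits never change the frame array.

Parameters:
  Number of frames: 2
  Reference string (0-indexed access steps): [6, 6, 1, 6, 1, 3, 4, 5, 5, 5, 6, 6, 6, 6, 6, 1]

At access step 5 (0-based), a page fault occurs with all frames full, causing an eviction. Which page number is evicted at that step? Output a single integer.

Step 0: ref 6 -> FAULT, frames=[6,-]
Step 1: ref 6 -> HIT, frames=[6,-]
Step 2: ref 1 -> FAULT, frames=[6,1]
Step 3: ref 6 -> HIT, frames=[6,1]
Step 4: ref 1 -> HIT, frames=[6,1]
Step 5: ref 3 -> FAULT, evict 1, frames=[6,3]
At step 5: evicted page 1

Answer: 1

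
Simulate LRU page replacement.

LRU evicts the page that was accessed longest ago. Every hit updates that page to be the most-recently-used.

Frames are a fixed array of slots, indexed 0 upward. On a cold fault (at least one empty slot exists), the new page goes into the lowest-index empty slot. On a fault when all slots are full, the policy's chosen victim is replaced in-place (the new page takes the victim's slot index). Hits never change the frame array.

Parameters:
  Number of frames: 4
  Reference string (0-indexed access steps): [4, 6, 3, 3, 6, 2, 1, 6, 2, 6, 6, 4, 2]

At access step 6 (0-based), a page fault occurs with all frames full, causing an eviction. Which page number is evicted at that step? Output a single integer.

Step 0: ref 4 -> FAULT, frames=[4,-,-,-]
Step 1: ref 6 -> FAULT, frames=[4,6,-,-]
Step 2: ref 3 -> FAULT, frames=[4,6,3,-]
Step 3: ref 3 -> HIT, frames=[4,6,3,-]
Step 4: ref 6 -> HIT, frames=[4,6,3,-]
Step 5: ref 2 -> FAULT, frames=[4,6,3,2]
Step 6: ref 1 -> FAULT, evict 4, frames=[1,6,3,2]
At step 6: evicted page 4

Answer: 4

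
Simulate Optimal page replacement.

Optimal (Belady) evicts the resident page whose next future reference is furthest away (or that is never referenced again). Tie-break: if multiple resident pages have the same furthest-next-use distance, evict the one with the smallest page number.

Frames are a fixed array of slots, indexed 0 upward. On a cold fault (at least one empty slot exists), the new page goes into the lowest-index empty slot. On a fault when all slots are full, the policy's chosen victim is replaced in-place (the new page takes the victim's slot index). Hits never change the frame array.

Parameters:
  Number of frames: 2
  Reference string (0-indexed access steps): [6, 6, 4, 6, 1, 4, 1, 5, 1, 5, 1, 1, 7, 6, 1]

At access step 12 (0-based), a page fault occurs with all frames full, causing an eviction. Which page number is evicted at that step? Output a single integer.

Step 0: ref 6 -> FAULT, frames=[6,-]
Step 1: ref 6 -> HIT, frames=[6,-]
Step 2: ref 4 -> FAULT, frames=[6,4]
Step 3: ref 6 -> HIT, frames=[6,4]
Step 4: ref 1 -> FAULT, evict 6, frames=[1,4]
Step 5: ref 4 -> HIT, frames=[1,4]
Step 6: ref 1 -> HIT, frames=[1,4]
Step 7: ref 5 -> FAULT, evict 4, frames=[1,5]
Step 8: ref 1 -> HIT, frames=[1,5]
Step 9: ref 5 -> HIT, frames=[1,5]
Step 10: ref 1 -> HIT, frames=[1,5]
Step 11: ref 1 -> HIT, frames=[1,5]
Step 12: ref 7 -> FAULT, evict 5, frames=[1,7]
At step 12: evicted page 5

Answer: 5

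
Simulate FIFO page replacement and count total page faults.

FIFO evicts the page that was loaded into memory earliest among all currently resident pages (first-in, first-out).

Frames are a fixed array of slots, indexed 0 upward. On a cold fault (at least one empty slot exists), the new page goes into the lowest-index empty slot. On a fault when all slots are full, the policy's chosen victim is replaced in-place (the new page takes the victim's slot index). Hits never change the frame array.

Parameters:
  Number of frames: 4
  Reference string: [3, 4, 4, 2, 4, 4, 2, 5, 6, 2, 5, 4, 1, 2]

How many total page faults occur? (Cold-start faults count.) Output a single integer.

Answer: 6

Derivation:
Step 0: ref 3 → FAULT, frames=[3,-,-,-]
Step 1: ref 4 → FAULT, frames=[3,4,-,-]
Step 2: ref 4 → HIT, frames=[3,4,-,-]
Step 3: ref 2 → FAULT, frames=[3,4,2,-]
Step 4: ref 4 → HIT, frames=[3,4,2,-]
Step 5: ref 4 → HIT, frames=[3,4,2,-]
Step 6: ref 2 → HIT, frames=[3,4,2,-]
Step 7: ref 5 → FAULT, frames=[3,4,2,5]
Step 8: ref 6 → FAULT (evict 3), frames=[6,4,2,5]
Step 9: ref 2 → HIT, frames=[6,4,2,5]
Step 10: ref 5 → HIT, frames=[6,4,2,5]
Step 11: ref 4 → HIT, frames=[6,4,2,5]
Step 12: ref 1 → FAULT (evict 4), frames=[6,1,2,5]
Step 13: ref 2 → HIT, frames=[6,1,2,5]
Total faults: 6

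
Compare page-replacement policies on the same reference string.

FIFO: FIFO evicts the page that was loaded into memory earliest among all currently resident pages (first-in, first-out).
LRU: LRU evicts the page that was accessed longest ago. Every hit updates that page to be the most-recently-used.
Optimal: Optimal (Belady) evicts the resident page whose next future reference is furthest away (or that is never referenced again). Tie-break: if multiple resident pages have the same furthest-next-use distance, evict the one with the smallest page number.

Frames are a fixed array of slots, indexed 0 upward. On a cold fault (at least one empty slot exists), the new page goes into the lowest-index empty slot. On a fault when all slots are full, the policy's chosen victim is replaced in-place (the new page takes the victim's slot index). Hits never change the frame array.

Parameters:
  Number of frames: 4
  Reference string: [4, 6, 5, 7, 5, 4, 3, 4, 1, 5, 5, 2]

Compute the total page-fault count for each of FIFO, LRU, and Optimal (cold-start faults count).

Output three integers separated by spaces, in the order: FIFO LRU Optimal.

Answer: 9 7 7

Derivation:
--- FIFO ---
  step 0: ref 4 -> FAULT, frames=[4,-,-,-] (faults so far: 1)
  step 1: ref 6 -> FAULT, frames=[4,6,-,-] (faults so far: 2)
  step 2: ref 5 -> FAULT, frames=[4,6,5,-] (faults so far: 3)
  step 3: ref 7 -> FAULT, frames=[4,6,5,7] (faults so far: 4)
  step 4: ref 5 -> HIT, frames=[4,6,5,7] (faults so far: 4)
  step 5: ref 4 -> HIT, frames=[4,6,5,7] (faults so far: 4)
  step 6: ref 3 -> FAULT, evict 4, frames=[3,6,5,7] (faults so far: 5)
  step 7: ref 4 -> FAULT, evict 6, frames=[3,4,5,7] (faults so far: 6)
  step 8: ref 1 -> FAULT, evict 5, frames=[3,4,1,7] (faults so far: 7)
  step 9: ref 5 -> FAULT, evict 7, frames=[3,4,1,5] (faults so far: 8)
  step 10: ref 5 -> HIT, frames=[3,4,1,5] (faults so far: 8)
  step 11: ref 2 -> FAULT, evict 3, frames=[2,4,1,5] (faults so far: 9)
  FIFO total faults: 9
--- LRU ---
  step 0: ref 4 -> FAULT, frames=[4,-,-,-] (faults so far: 1)
  step 1: ref 6 -> FAULT, frames=[4,6,-,-] (faults so far: 2)
  step 2: ref 5 -> FAULT, frames=[4,6,5,-] (faults so far: 3)
  step 3: ref 7 -> FAULT, frames=[4,6,5,7] (faults so far: 4)
  step 4: ref 5 -> HIT, frames=[4,6,5,7] (faults so far: 4)
  step 5: ref 4 -> HIT, frames=[4,6,5,7] (faults so far: 4)
  step 6: ref 3 -> FAULT, evict 6, frames=[4,3,5,7] (faults so far: 5)
  step 7: ref 4 -> HIT, frames=[4,3,5,7] (faults so far: 5)
  step 8: ref 1 -> FAULT, evict 7, frames=[4,3,5,1] (faults so far: 6)
  step 9: ref 5 -> HIT, frames=[4,3,5,1] (faults so far: 6)
  step 10: ref 5 -> HIT, frames=[4,3,5,1] (faults so far: 6)
  step 11: ref 2 -> FAULT, evict 3, frames=[4,2,5,1] (faults so far: 7)
  LRU total faults: 7
--- Optimal ---
  step 0: ref 4 -> FAULT, frames=[4,-,-,-] (faults so far: 1)
  step 1: ref 6 -> FAULT, frames=[4,6,-,-] (faults so far: 2)
  step 2: ref 5 -> FAULT, frames=[4,6,5,-] (faults so far: 3)
  step 3: ref 7 -> FAULT, frames=[4,6,5,7] (faults so far: 4)
  step 4: ref 5 -> HIT, frames=[4,6,5,7] (faults so far: 4)
  step 5: ref 4 -> HIT, frames=[4,6,5,7] (faults so far: 4)
  step 6: ref 3 -> FAULT, evict 6, frames=[4,3,5,7] (faults so far: 5)
  step 7: ref 4 -> HIT, frames=[4,3,5,7] (faults so far: 5)
  step 8: ref 1 -> FAULT, evict 3, frames=[4,1,5,7] (faults so far: 6)
  step 9: ref 5 -> HIT, frames=[4,1,5,7] (faults so far: 6)
  step 10: ref 5 -> HIT, frames=[4,1,5,7] (faults so far: 6)
  step 11: ref 2 -> FAULT, evict 1, frames=[4,2,5,7] (faults so far: 7)
  Optimal total faults: 7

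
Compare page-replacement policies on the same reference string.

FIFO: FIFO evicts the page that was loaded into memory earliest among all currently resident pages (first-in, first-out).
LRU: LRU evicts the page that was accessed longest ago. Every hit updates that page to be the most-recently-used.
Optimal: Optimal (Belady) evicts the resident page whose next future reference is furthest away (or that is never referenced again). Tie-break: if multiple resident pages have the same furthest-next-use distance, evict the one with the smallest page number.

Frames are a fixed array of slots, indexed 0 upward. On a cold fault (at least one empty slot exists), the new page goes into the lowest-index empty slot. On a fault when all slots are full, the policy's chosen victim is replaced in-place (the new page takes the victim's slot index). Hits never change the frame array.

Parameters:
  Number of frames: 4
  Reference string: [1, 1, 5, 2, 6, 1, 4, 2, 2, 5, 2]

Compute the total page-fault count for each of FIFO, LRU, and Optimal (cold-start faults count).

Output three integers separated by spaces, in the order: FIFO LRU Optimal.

--- FIFO ---
  step 0: ref 1 -> FAULT, frames=[1,-,-,-] (faults so far: 1)
  step 1: ref 1 -> HIT, frames=[1,-,-,-] (faults so far: 1)
  step 2: ref 5 -> FAULT, frames=[1,5,-,-] (faults so far: 2)
  step 3: ref 2 -> FAULT, frames=[1,5,2,-] (faults so far: 3)
  step 4: ref 6 -> FAULT, frames=[1,5,2,6] (faults so far: 4)
  step 5: ref 1 -> HIT, frames=[1,5,2,6] (faults so far: 4)
  step 6: ref 4 -> FAULT, evict 1, frames=[4,5,2,6] (faults so far: 5)
  step 7: ref 2 -> HIT, frames=[4,5,2,6] (faults so far: 5)
  step 8: ref 2 -> HIT, frames=[4,5,2,6] (faults so far: 5)
  step 9: ref 5 -> HIT, frames=[4,5,2,6] (faults so far: 5)
  step 10: ref 2 -> HIT, frames=[4,5,2,6] (faults so far: 5)
  FIFO total faults: 5
--- LRU ---
  step 0: ref 1 -> FAULT, frames=[1,-,-,-] (faults so far: 1)
  step 1: ref 1 -> HIT, frames=[1,-,-,-] (faults so far: 1)
  step 2: ref 5 -> FAULT, frames=[1,5,-,-] (faults so far: 2)
  step 3: ref 2 -> FAULT, frames=[1,5,2,-] (faults so far: 3)
  step 4: ref 6 -> FAULT, frames=[1,5,2,6] (faults so far: 4)
  step 5: ref 1 -> HIT, frames=[1,5,2,6] (faults so far: 4)
  step 6: ref 4 -> FAULT, evict 5, frames=[1,4,2,6] (faults so far: 5)
  step 7: ref 2 -> HIT, frames=[1,4,2,6] (faults so far: 5)
  step 8: ref 2 -> HIT, frames=[1,4,2,6] (faults so far: 5)
  step 9: ref 5 -> FAULT, evict 6, frames=[1,4,2,5] (faults so far: 6)
  step 10: ref 2 -> HIT, frames=[1,4,2,5] (faults so far: 6)
  LRU total faults: 6
--- Optimal ---
  step 0: ref 1 -> FAULT, frames=[1,-,-,-] (faults so far: 1)
  step 1: ref 1 -> HIT, frames=[1,-,-,-] (faults so far: 1)
  step 2: ref 5 -> FAULT, frames=[1,5,-,-] (faults so far: 2)
  step 3: ref 2 -> FAULT, frames=[1,5,2,-] (faults so far: 3)
  step 4: ref 6 -> FAULT, frames=[1,5,2,6] (faults so far: 4)
  step 5: ref 1 -> HIT, frames=[1,5,2,6] (faults so far: 4)
  step 6: ref 4 -> FAULT, evict 1, frames=[4,5,2,6] (faults so far: 5)
  step 7: ref 2 -> HIT, frames=[4,5,2,6] (faults so far: 5)
  step 8: ref 2 -> HIT, frames=[4,5,2,6] (faults so far: 5)
  step 9: ref 5 -> HIT, frames=[4,5,2,6] (faults so far: 5)
  step 10: ref 2 -> HIT, frames=[4,5,2,6] (faults so far: 5)
  Optimal total faults: 5

Answer: 5 6 5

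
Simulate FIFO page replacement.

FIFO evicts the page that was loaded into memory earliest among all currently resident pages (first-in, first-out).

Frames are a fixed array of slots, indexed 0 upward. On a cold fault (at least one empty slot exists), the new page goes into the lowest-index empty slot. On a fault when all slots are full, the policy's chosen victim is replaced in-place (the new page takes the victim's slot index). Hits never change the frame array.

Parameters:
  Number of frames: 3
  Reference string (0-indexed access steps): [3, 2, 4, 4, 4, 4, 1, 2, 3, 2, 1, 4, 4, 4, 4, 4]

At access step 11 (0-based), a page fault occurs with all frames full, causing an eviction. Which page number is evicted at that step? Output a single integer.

Answer: 1

Derivation:
Step 0: ref 3 -> FAULT, frames=[3,-,-]
Step 1: ref 2 -> FAULT, frames=[3,2,-]
Step 2: ref 4 -> FAULT, frames=[3,2,4]
Step 3: ref 4 -> HIT, frames=[3,2,4]
Step 4: ref 4 -> HIT, frames=[3,2,4]
Step 5: ref 4 -> HIT, frames=[3,2,4]
Step 6: ref 1 -> FAULT, evict 3, frames=[1,2,4]
Step 7: ref 2 -> HIT, frames=[1,2,4]
Step 8: ref 3 -> FAULT, evict 2, frames=[1,3,4]
Step 9: ref 2 -> FAULT, evict 4, frames=[1,3,2]
Step 10: ref 1 -> HIT, frames=[1,3,2]
Step 11: ref 4 -> FAULT, evict 1, frames=[4,3,2]
At step 11: evicted page 1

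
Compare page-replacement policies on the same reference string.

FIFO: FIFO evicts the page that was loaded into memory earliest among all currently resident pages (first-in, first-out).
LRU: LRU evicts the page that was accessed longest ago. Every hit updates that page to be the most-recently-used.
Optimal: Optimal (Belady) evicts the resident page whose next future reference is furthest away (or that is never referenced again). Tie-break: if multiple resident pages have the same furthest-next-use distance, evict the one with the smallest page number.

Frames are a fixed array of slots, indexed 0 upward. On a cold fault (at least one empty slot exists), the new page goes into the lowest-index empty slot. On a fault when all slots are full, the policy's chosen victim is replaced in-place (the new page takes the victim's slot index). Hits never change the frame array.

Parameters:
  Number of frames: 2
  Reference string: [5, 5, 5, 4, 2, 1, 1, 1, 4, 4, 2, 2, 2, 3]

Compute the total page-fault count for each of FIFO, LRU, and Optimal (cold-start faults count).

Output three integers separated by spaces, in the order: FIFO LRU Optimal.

--- FIFO ---
  step 0: ref 5 -> FAULT, frames=[5,-] (faults so far: 1)
  step 1: ref 5 -> HIT, frames=[5,-] (faults so far: 1)
  step 2: ref 5 -> HIT, frames=[5,-] (faults so far: 1)
  step 3: ref 4 -> FAULT, frames=[5,4] (faults so far: 2)
  step 4: ref 2 -> FAULT, evict 5, frames=[2,4] (faults so far: 3)
  step 5: ref 1 -> FAULT, evict 4, frames=[2,1] (faults so far: 4)
  step 6: ref 1 -> HIT, frames=[2,1] (faults so far: 4)
  step 7: ref 1 -> HIT, frames=[2,1] (faults so far: 4)
  step 8: ref 4 -> FAULT, evict 2, frames=[4,1] (faults so far: 5)
  step 9: ref 4 -> HIT, frames=[4,1] (faults so far: 5)
  step 10: ref 2 -> FAULT, evict 1, frames=[4,2] (faults so far: 6)
  step 11: ref 2 -> HIT, frames=[4,2] (faults so far: 6)
  step 12: ref 2 -> HIT, frames=[4,2] (faults so far: 6)
  step 13: ref 3 -> FAULT, evict 4, frames=[3,2] (faults so far: 7)
  FIFO total faults: 7
--- LRU ---
  step 0: ref 5 -> FAULT, frames=[5,-] (faults so far: 1)
  step 1: ref 5 -> HIT, frames=[5,-] (faults so far: 1)
  step 2: ref 5 -> HIT, frames=[5,-] (faults so far: 1)
  step 3: ref 4 -> FAULT, frames=[5,4] (faults so far: 2)
  step 4: ref 2 -> FAULT, evict 5, frames=[2,4] (faults so far: 3)
  step 5: ref 1 -> FAULT, evict 4, frames=[2,1] (faults so far: 4)
  step 6: ref 1 -> HIT, frames=[2,1] (faults so far: 4)
  step 7: ref 1 -> HIT, frames=[2,1] (faults so far: 4)
  step 8: ref 4 -> FAULT, evict 2, frames=[4,1] (faults so far: 5)
  step 9: ref 4 -> HIT, frames=[4,1] (faults so far: 5)
  step 10: ref 2 -> FAULT, evict 1, frames=[4,2] (faults so far: 6)
  step 11: ref 2 -> HIT, frames=[4,2] (faults so far: 6)
  step 12: ref 2 -> HIT, frames=[4,2] (faults so far: 6)
  step 13: ref 3 -> FAULT, evict 4, frames=[3,2] (faults so far: 7)
  LRU total faults: 7
--- Optimal ---
  step 0: ref 5 -> FAULT, frames=[5,-] (faults so far: 1)
  step 1: ref 5 -> HIT, frames=[5,-] (faults so far: 1)
  step 2: ref 5 -> HIT, frames=[5,-] (faults so far: 1)
  step 3: ref 4 -> FAULT, frames=[5,4] (faults so far: 2)
  step 4: ref 2 -> FAULT, evict 5, frames=[2,4] (faults so far: 3)
  step 5: ref 1 -> FAULT, evict 2, frames=[1,4] (faults so far: 4)
  step 6: ref 1 -> HIT, frames=[1,4] (faults so far: 4)
  step 7: ref 1 -> HIT, frames=[1,4] (faults so far: 4)
  step 8: ref 4 -> HIT, frames=[1,4] (faults so far: 4)
  step 9: ref 4 -> HIT, frames=[1,4] (faults so far: 4)
  step 10: ref 2 -> FAULT, evict 1, frames=[2,4] (faults so far: 5)
  step 11: ref 2 -> HIT, frames=[2,4] (faults so far: 5)
  step 12: ref 2 -> HIT, frames=[2,4] (faults so far: 5)
  step 13: ref 3 -> FAULT, evict 2, frames=[3,4] (faults so far: 6)
  Optimal total faults: 6

Answer: 7 7 6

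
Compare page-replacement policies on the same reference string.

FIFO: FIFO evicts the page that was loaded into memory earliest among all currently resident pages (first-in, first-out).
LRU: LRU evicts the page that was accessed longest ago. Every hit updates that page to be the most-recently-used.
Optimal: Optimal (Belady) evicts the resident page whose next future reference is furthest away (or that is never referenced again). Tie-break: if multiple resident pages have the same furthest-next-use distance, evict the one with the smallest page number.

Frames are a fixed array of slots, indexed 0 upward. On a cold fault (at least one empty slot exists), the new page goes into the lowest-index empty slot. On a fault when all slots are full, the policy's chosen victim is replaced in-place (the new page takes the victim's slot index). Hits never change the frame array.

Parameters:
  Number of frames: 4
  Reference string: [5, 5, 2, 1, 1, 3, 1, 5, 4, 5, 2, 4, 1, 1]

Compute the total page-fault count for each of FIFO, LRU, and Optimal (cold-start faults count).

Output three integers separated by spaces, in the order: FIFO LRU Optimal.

--- FIFO ---
  step 0: ref 5 -> FAULT, frames=[5,-,-,-] (faults so far: 1)
  step 1: ref 5 -> HIT, frames=[5,-,-,-] (faults so far: 1)
  step 2: ref 2 -> FAULT, frames=[5,2,-,-] (faults so far: 2)
  step 3: ref 1 -> FAULT, frames=[5,2,1,-] (faults so far: 3)
  step 4: ref 1 -> HIT, frames=[5,2,1,-] (faults so far: 3)
  step 5: ref 3 -> FAULT, frames=[5,2,1,3] (faults so far: 4)
  step 6: ref 1 -> HIT, frames=[5,2,1,3] (faults so far: 4)
  step 7: ref 5 -> HIT, frames=[5,2,1,3] (faults so far: 4)
  step 8: ref 4 -> FAULT, evict 5, frames=[4,2,1,3] (faults so far: 5)
  step 9: ref 5 -> FAULT, evict 2, frames=[4,5,1,3] (faults so far: 6)
  step 10: ref 2 -> FAULT, evict 1, frames=[4,5,2,3] (faults so far: 7)
  step 11: ref 4 -> HIT, frames=[4,5,2,3] (faults so far: 7)
  step 12: ref 1 -> FAULT, evict 3, frames=[4,5,2,1] (faults so far: 8)
  step 13: ref 1 -> HIT, frames=[4,5,2,1] (faults so far: 8)
  FIFO total faults: 8
--- LRU ---
  step 0: ref 5 -> FAULT, frames=[5,-,-,-] (faults so far: 1)
  step 1: ref 5 -> HIT, frames=[5,-,-,-] (faults so far: 1)
  step 2: ref 2 -> FAULT, frames=[5,2,-,-] (faults so far: 2)
  step 3: ref 1 -> FAULT, frames=[5,2,1,-] (faults so far: 3)
  step 4: ref 1 -> HIT, frames=[5,2,1,-] (faults so far: 3)
  step 5: ref 3 -> FAULT, frames=[5,2,1,3] (faults so far: 4)
  step 6: ref 1 -> HIT, frames=[5,2,1,3] (faults so far: 4)
  step 7: ref 5 -> HIT, frames=[5,2,1,3] (faults so far: 4)
  step 8: ref 4 -> FAULT, evict 2, frames=[5,4,1,3] (faults so far: 5)
  step 9: ref 5 -> HIT, frames=[5,4,1,3] (faults so far: 5)
  step 10: ref 2 -> FAULT, evict 3, frames=[5,4,1,2] (faults so far: 6)
  step 11: ref 4 -> HIT, frames=[5,4,1,2] (faults so far: 6)
  step 12: ref 1 -> HIT, frames=[5,4,1,2] (faults so far: 6)
  step 13: ref 1 -> HIT, frames=[5,4,1,2] (faults so far: 6)
  LRU total faults: 6
--- Optimal ---
  step 0: ref 5 -> FAULT, frames=[5,-,-,-] (faults so far: 1)
  step 1: ref 5 -> HIT, frames=[5,-,-,-] (faults so far: 1)
  step 2: ref 2 -> FAULT, frames=[5,2,-,-] (faults so far: 2)
  step 3: ref 1 -> FAULT, frames=[5,2,1,-] (faults so far: 3)
  step 4: ref 1 -> HIT, frames=[5,2,1,-] (faults so far: 3)
  step 5: ref 3 -> FAULT, frames=[5,2,1,3] (faults so far: 4)
  step 6: ref 1 -> HIT, frames=[5,2,1,3] (faults so far: 4)
  step 7: ref 5 -> HIT, frames=[5,2,1,3] (faults so far: 4)
  step 8: ref 4 -> FAULT, evict 3, frames=[5,2,1,4] (faults so far: 5)
  step 9: ref 5 -> HIT, frames=[5,2,1,4] (faults so far: 5)
  step 10: ref 2 -> HIT, frames=[5,2,1,4] (faults so far: 5)
  step 11: ref 4 -> HIT, frames=[5,2,1,4] (faults so far: 5)
  step 12: ref 1 -> HIT, frames=[5,2,1,4] (faults so far: 5)
  step 13: ref 1 -> HIT, frames=[5,2,1,4] (faults so far: 5)
  Optimal total faults: 5

Answer: 8 6 5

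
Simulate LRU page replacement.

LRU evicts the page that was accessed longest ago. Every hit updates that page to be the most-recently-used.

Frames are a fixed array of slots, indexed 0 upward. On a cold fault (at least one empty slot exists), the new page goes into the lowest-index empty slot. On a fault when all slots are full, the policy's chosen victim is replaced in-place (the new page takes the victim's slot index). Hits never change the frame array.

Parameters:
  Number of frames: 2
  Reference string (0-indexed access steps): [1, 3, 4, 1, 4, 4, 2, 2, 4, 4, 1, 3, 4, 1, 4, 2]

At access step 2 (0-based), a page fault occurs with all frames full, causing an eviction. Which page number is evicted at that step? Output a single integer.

Step 0: ref 1 -> FAULT, frames=[1,-]
Step 1: ref 3 -> FAULT, frames=[1,3]
Step 2: ref 4 -> FAULT, evict 1, frames=[4,3]
At step 2: evicted page 1

Answer: 1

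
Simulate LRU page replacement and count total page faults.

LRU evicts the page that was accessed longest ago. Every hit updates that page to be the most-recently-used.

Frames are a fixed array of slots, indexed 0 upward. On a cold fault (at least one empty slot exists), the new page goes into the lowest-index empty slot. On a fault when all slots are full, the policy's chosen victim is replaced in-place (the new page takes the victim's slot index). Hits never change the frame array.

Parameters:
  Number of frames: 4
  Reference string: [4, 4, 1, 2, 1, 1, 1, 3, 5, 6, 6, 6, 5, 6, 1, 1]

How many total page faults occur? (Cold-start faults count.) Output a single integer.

Answer: 6

Derivation:
Step 0: ref 4 → FAULT, frames=[4,-,-,-]
Step 1: ref 4 → HIT, frames=[4,-,-,-]
Step 2: ref 1 → FAULT, frames=[4,1,-,-]
Step 3: ref 2 → FAULT, frames=[4,1,2,-]
Step 4: ref 1 → HIT, frames=[4,1,2,-]
Step 5: ref 1 → HIT, frames=[4,1,2,-]
Step 6: ref 1 → HIT, frames=[4,1,2,-]
Step 7: ref 3 → FAULT, frames=[4,1,2,3]
Step 8: ref 5 → FAULT (evict 4), frames=[5,1,2,3]
Step 9: ref 6 → FAULT (evict 2), frames=[5,1,6,3]
Step 10: ref 6 → HIT, frames=[5,1,6,3]
Step 11: ref 6 → HIT, frames=[5,1,6,3]
Step 12: ref 5 → HIT, frames=[5,1,6,3]
Step 13: ref 6 → HIT, frames=[5,1,6,3]
Step 14: ref 1 → HIT, frames=[5,1,6,3]
Step 15: ref 1 → HIT, frames=[5,1,6,3]
Total faults: 6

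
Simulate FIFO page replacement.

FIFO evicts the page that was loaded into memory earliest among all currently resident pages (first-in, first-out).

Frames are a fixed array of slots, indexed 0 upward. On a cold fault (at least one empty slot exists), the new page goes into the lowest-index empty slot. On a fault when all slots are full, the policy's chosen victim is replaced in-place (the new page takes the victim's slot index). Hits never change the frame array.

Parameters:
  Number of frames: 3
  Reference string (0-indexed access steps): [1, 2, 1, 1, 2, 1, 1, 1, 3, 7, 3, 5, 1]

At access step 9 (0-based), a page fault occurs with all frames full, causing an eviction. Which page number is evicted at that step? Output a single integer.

Step 0: ref 1 -> FAULT, frames=[1,-,-]
Step 1: ref 2 -> FAULT, frames=[1,2,-]
Step 2: ref 1 -> HIT, frames=[1,2,-]
Step 3: ref 1 -> HIT, frames=[1,2,-]
Step 4: ref 2 -> HIT, frames=[1,2,-]
Step 5: ref 1 -> HIT, frames=[1,2,-]
Step 6: ref 1 -> HIT, frames=[1,2,-]
Step 7: ref 1 -> HIT, frames=[1,2,-]
Step 8: ref 3 -> FAULT, frames=[1,2,3]
Step 9: ref 7 -> FAULT, evict 1, frames=[7,2,3]
At step 9: evicted page 1

Answer: 1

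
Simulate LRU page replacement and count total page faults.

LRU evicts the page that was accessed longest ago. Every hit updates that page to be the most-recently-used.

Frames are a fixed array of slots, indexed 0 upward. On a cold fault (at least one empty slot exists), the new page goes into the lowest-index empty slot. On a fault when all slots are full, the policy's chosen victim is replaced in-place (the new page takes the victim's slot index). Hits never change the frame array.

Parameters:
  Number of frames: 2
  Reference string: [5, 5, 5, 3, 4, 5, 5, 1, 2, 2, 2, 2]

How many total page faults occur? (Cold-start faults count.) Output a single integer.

Step 0: ref 5 → FAULT, frames=[5,-]
Step 1: ref 5 → HIT, frames=[5,-]
Step 2: ref 5 → HIT, frames=[5,-]
Step 3: ref 3 → FAULT, frames=[5,3]
Step 4: ref 4 → FAULT (evict 5), frames=[4,3]
Step 5: ref 5 → FAULT (evict 3), frames=[4,5]
Step 6: ref 5 → HIT, frames=[4,5]
Step 7: ref 1 → FAULT (evict 4), frames=[1,5]
Step 8: ref 2 → FAULT (evict 5), frames=[1,2]
Step 9: ref 2 → HIT, frames=[1,2]
Step 10: ref 2 → HIT, frames=[1,2]
Step 11: ref 2 → HIT, frames=[1,2]
Total faults: 6

Answer: 6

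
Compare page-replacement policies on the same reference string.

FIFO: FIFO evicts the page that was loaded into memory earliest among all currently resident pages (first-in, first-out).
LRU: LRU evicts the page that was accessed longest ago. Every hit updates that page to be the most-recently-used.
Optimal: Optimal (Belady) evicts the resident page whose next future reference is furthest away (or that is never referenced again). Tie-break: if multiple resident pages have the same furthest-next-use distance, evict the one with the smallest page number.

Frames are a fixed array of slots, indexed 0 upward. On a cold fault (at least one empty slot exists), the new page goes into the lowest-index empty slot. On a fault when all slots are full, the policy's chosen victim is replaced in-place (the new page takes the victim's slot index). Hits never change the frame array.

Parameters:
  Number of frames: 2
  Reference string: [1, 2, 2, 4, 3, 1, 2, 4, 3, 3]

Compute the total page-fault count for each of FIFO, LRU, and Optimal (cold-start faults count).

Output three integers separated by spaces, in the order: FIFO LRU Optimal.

--- FIFO ---
  step 0: ref 1 -> FAULT, frames=[1,-] (faults so far: 1)
  step 1: ref 2 -> FAULT, frames=[1,2] (faults so far: 2)
  step 2: ref 2 -> HIT, frames=[1,2] (faults so far: 2)
  step 3: ref 4 -> FAULT, evict 1, frames=[4,2] (faults so far: 3)
  step 4: ref 3 -> FAULT, evict 2, frames=[4,3] (faults so far: 4)
  step 5: ref 1 -> FAULT, evict 4, frames=[1,3] (faults so far: 5)
  step 6: ref 2 -> FAULT, evict 3, frames=[1,2] (faults so far: 6)
  step 7: ref 4 -> FAULT, evict 1, frames=[4,2] (faults so far: 7)
  step 8: ref 3 -> FAULT, evict 2, frames=[4,3] (faults so far: 8)
  step 9: ref 3 -> HIT, frames=[4,3] (faults so far: 8)
  FIFO total faults: 8
--- LRU ---
  step 0: ref 1 -> FAULT, frames=[1,-] (faults so far: 1)
  step 1: ref 2 -> FAULT, frames=[1,2] (faults so far: 2)
  step 2: ref 2 -> HIT, frames=[1,2] (faults so far: 2)
  step 3: ref 4 -> FAULT, evict 1, frames=[4,2] (faults so far: 3)
  step 4: ref 3 -> FAULT, evict 2, frames=[4,3] (faults so far: 4)
  step 5: ref 1 -> FAULT, evict 4, frames=[1,3] (faults so far: 5)
  step 6: ref 2 -> FAULT, evict 3, frames=[1,2] (faults so far: 6)
  step 7: ref 4 -> FAULT, evict 1, frames=[4,2] (faults so far: 7)
  step 8: ref 3 -> FAULT, evict 2, frames=[4,3] (faults so far: 8)
  step 9: ref 3 -> HIT, frames=[4,3] (faults so far: 8)
  LRU total faults: 8
--- Optimal ---
  step 0: ref 1 -> FAULT, frames=[1,-] (faults so far: 1)
  step 1: ref 2 -> FAULT, frames=[1,2] (faults so far: 2)
  step 2: ref 2 -> HIT, frames=[1,2] (faults so far: 2)
  step 3: ref 4 -> FAULT, evict 2, frames=[1,4] (faults so far: 3)
  step 4: ref 3 -> FAULT, evict 4, frames=[1,3] (faults so far: 4)
  step 5: ref 1 -> HIT, frames=[1,3] (faults so far: 4)
  step 6: ref 2 -> FAULT, evict 1, frames=[2,3] (faults so far: 5)
  step 7: ref 4 -> FAULT, evict 2, frames=[4,3] (faults so far: 6)
  step 8: ref 3 -> HIT, frames=[4,3] (faults so far: 6)
  step 9: ref 3 -> HIT, frames=[4,3] (faults so far: 6)
  Optimal total faults: 6

Answer: 8 8 6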